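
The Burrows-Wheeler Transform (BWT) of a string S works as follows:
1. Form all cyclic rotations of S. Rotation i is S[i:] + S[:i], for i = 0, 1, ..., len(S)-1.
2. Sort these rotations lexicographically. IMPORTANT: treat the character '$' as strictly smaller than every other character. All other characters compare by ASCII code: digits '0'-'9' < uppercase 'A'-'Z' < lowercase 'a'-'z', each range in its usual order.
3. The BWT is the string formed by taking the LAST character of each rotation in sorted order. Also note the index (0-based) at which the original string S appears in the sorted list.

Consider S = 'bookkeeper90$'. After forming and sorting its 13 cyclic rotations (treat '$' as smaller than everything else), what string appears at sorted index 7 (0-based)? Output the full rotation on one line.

All 13 rotations (rotation i = S[i:]+S[:i]):
  rot[0] = bookkeeper90$
  rot[1] = ookkeeper90$b
  rot[2] = okkeeper90$bo
  rot[3] = kkeeper90$boo
  rot[4] = keeper90$book
  rot[5] = eeper90$bookk
  rot[6] = eper90$bookke
  rot[7] = per90$bookkee
  rot[8] = er90$bookkeep
  rot[9] = r90$bookkeepe
  rot[10] = 90$bookkeeper
  rot[11] = 0$bookkeeper9
  rot[12] = $bookkeeper90
Sorted (with $ < everything):
  sorted[0] = $bookkeeper90
  sorted[1] = 0$bookkeeper9
  sorted[2] = 90$bookkeeper
  sorted[3] = bookkeeper90$
  sorted[4] = eeper90$bookk
  sorted[5] = eper90$bookke
  sorted[6] = er90$bookkeep
  sorted[7] = keeper90$book
  sorted[8] = kkeeper90$boo
  sorted[9] = okkeeper90$bo
  sorted[10] = ookkeeper90$b
  sorted[11] = per90$bookkee
  sorted[12] = r90$bookkeepe
sorted[7] = keeper90$book

Answer: keeper90$book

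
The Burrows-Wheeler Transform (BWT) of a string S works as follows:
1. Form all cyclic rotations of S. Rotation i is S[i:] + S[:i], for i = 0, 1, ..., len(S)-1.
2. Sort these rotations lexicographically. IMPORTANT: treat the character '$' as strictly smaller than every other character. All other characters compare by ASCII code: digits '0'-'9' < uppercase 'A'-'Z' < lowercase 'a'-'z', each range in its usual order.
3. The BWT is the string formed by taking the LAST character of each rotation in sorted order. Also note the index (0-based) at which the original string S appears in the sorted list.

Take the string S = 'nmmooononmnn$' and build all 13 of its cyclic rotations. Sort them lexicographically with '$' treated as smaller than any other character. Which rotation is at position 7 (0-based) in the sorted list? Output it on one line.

All 13 rotations (rotation i = S[i:]+S[:i]):
  rot[0] = nmmooononmnn$
  rot[1] = mmooononmnn$n
  rot[2] = mooononmnn$nm
  rot[3] = ooononmnn$nmm
  rot[4] = oononmnn$nmmo
  rot[5] = ononmnn$nmmoo
  rot[6] = nonmnn$nmmooo
  rot[7] = onmnn$nmmooon
  rot[8] = nmnn$nmmooono
  rot[9] = mnn$nmmooonon
  rot[10] = nn$nmmooononm
  rot[11] = n$nmmooononmn
  rot[12] = $nmmooononmnn
Sorted (with $ < everything):
  sorted[0] = $nmmooononmnn
  sorted[1] = mmooononmnn$n
  sorted[2] = mnn$nmmooonon
  sorted[3] = mooononmnn$nm
  sorted[4] = n$nmmooononmn
  sorted[5] = nmmooononmnn$
  sorted[6] = nmnn$nmmooono
  sorted[7] = nn$nmmooononm
  sorted[8] = nonmnn$nmmooo
  sorted[9] = onmnn$nmmooon
  sorted[10] = ononmnn$nmmoo
  sorted[11] = oononmnn$nmmo
  sorted[12] = ooononmnn$nmm
sorted[7] = nn$nmmooononm

Answer: nn$nmmooononm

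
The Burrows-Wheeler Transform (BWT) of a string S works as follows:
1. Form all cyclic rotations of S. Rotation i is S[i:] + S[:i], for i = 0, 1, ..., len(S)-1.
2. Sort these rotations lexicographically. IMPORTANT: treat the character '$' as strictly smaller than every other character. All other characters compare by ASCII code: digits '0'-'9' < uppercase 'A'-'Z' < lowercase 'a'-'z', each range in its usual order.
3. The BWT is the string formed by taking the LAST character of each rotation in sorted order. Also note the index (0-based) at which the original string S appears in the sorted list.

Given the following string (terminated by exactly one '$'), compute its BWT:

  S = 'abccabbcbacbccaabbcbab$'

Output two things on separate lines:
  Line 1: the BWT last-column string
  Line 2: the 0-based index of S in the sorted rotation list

Answer: bcbac$baccaabbcaccbbabb
5

Derivation:
All 23 rotations (rotation i = S[i:]+S[:i]):
  rot[0] = abccabbcbacbccaabbcbab$
  rot[1] = bccabbcbacbccaabbcbab$a
  rot[2] = ccabbcbacbccaabbcbab$ab
  rot[3] = cabbcbacbccaabbcbab$abc
  rot[4] = abbcbacbccaabbcbab$abcc
  rot[5] = bbcbacbccaabbcbab$abcca
  rot[6] = bcbacbccaabbcbab$abccab
  rot[7] = cbacbccaabbcbab$abccabb
  rot[8] = bacbccaabbcbab$abccabbc
  rot[9] = acbccaabbcbab$abccabbcb
  rot[10] = cbccaabbcbab$abccabbcba
  rot[11] = bccaabbcbab$abccabbcbac
  rot[12] = ccaabbcbab$abccabbcbacb
  rot[13] = caabbcbab$abccabbcbacbc
  rot[14] = aabbcbab$abccabbcbacbcc
  rot[15] = abbcbab$abccabbcbacbcca
  rot[16] = bbcbab$abccabbcbacbccaa
  rot[17] = bcbab$abccabbcbacbccaab
  rot[18] = cbab$abccabbcbacbccaabb
  rot[19] = bab$abccabbcbacbccaabbc
  rot[20] = ab$abccabbcbacbccaabbcb
  rot[21] = b$abccabbcbacbccaabbcba
  rot[22] = $abccabbcbacbccaabbcbab
Sorted (with $ < everything):
  sorted[0] = $abccabbcbacbccaabbcbab  (last char: 'b')
  sorted[1] = aabbcbab$abccabbcbacbcc  (last char: 'c')
  sorted[2] = ab$abccabbcbacbccaabbcb  (last char: 'b')
  sorted[3] = abbcbab$abccabbcbacbcca  (last char: 'a')
  sorted[4] = abbcbacbccaabbcbab$abcc  (last char: 'c')
  sorted[5] = abccabbcbacbccaabbcbab$  (last char: '$')
  sorted[6] = acbccaabbcbab$abccabbcb  (last char: 'b')
  sorted[7] = b$abccabbcbacbccaabbcba  (last char: 'a')
  sorted[8] = bab$abccabbcbacbccaabbc  (last char: 'c')
  sorted[9] = bacbccaabbcbab$abccabbc  (last char: 'c')
  sorted[10] = bbcbab$abccabbcbacbccaa  (last char: 'a')
  sorted[11] = bbcbacbccaabbcbab$abcca  (last char: 'a')
  sorted[12] = bcbab$abccabbcbacbccaab  (last char: 'b')
  sorted[13] = bcbacbccaabbcbab$abccab  (last char: 'b')
  sorted[14] = bccaabbcbab$abccabbcbac  (last char: 'c')
  sorted[15] = bccabbcbacbccaabbcbab$a  (last char: 'a')
  sorted[16] = caabbcbab$abccabbcbacbc  (last char: 'c')
  sorted[17] = cabbcbacbccaabbcbab$abc  (last char: 'c')
  sorted[18] = cbab$abccabbcbacbccaabb  (last char: 'b')
  sorted[19] = cbacbccaabbcbab$abccabb  (last char: 'b')
  sorted[20] = cbccaabbcbab$abccabbcba  (last char: 'a')
  sorted[21] = ccaabbcbab$abccabbcbacb  (last char: 'b')
  sorted[22] = ccabbcbacbccaabbcbab$ab  (last char: 'b')
Last column: bcbac$baccaabbcaccbbabb
Original string S is at sorted index 5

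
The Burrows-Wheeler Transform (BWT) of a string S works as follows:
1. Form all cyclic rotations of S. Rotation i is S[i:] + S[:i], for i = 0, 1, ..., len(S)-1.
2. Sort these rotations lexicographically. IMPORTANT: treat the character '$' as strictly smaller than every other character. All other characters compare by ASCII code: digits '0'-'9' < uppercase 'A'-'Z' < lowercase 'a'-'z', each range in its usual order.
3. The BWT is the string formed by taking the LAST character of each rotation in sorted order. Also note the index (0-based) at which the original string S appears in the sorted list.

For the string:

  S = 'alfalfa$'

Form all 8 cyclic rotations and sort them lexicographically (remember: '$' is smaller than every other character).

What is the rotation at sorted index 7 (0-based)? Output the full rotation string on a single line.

All 8 rotations (rotation i = S[i:]+S[:i]):
  rot[0] = alfalfa$
  rot[1] = lfalfa$a
  rot[2] = falfa$al
  rot[3] = alfa$alf
  rot[4] = lfa$alfa
  rot[5] = fa$alfal
  rot[6] = a$alfalf
  rot[7] = $alfalfa
Sorted (with $ < everything):
  sorted[0] = $alfalfa
  sorted[1] = a$alfalf
  sorted[2] = alfa$alf
  sorted[3] = alfalfa$
  sorted[4] = fa$alfal
  sorted[5] = falfa$al
  sorted[6] = lfa$alfa
  sorted[7] = lfalfa$a
sorted[7] = lfalfa$a

Answer: lfalfa$a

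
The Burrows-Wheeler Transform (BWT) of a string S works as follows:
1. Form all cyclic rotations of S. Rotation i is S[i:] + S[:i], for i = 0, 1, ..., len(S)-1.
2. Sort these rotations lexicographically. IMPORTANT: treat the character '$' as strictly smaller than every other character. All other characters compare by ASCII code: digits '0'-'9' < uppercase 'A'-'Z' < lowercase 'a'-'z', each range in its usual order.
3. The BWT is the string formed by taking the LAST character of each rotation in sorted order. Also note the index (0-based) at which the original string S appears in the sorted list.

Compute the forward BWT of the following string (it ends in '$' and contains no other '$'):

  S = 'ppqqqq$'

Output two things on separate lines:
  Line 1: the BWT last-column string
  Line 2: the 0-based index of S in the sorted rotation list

Answer: q$pqqqp
1

Derivation:
All 7 rotations (rotation i = S[i:]+S[:i]):
  rot[0] = ppqqqq$
  rot[1] = pqqqq$p
  rot[2] = qqqq$pp
  rot[3] = qqq$ppq
  rot[4] = qq$ppqq
  rot[5] = q$ppqqq
  rot[6] = $ppqqqq
Sorted (with $ < everything):
  sorted[0] = $ppqqqq  (last char: 'q')
  sorted[1] = ppqqqq$  (last char: '$')
  sorted[2] = pqqqq$p  (last char: 'p')
  sorted[3] = q$ppqqq  (last char: 'q')
  sorted[4] = qq$ppqq  (last char: 'q')
  sorted[5] = qqq$ppq  (last char: 'q')
  sorted[6] = qqqq$pp  (last char: 'p')
Last column: q$pqqqp
Original string S is at sorted index 1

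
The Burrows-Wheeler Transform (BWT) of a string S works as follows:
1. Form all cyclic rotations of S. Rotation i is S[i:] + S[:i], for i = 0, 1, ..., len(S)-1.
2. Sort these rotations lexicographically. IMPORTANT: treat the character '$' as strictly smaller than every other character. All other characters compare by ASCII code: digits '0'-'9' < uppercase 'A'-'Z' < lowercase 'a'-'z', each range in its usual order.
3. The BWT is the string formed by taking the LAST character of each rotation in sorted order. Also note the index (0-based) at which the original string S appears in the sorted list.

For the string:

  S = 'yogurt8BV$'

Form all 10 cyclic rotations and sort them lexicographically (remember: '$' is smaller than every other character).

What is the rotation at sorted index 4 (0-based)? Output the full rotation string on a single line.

Answer: gurt8BV$yo

Derivation:
All 10 rotations (rotation i = S[i:]+S[:i]):
  rot[0] = yogurt8BV$
  rot[1] = ogurt8BV$y
  rot[2] = gurt8BV$yo
  rot[3] = urt8BV$yog
  rot[4] = rt8BV$yogu
  rot[5] = t8BV$yogur
  rot[6] = 8BV$yogurt
  rot[7] = BV$yogurt8
  rot[8] = V$yogurt8B
  rot[9] = $yogurt8BV
Sorted (with $ < everything):
  sorted[0] = $yogurt8BV
  sorted[1] = 8BV$yogurt
  sorted[2] = BV$yogurt8
  sorted[3] = V$yogurt8B
  sorted[4] = gurt8BV$yo
  sorted[5] = ogurt8BV$y
  sorted[6] = rt8BV$yogu
  sorted[7] = t8BV$yogur
  sorted[8] = urt8BV$yog
  sorted[9] = yogurt8BV$
sorted[4] = gurt8BV$yo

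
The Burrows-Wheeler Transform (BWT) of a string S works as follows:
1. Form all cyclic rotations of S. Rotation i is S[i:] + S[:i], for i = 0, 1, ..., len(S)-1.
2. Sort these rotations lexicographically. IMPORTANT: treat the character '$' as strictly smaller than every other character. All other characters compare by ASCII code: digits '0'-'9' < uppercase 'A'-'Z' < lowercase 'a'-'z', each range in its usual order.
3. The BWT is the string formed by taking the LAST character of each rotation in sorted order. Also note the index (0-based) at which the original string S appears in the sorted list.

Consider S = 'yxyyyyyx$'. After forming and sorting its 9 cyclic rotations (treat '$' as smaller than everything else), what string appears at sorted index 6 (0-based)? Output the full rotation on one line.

All 9 rotations (rotation i = S[i:]+S[:i]):
  rot[0] = yxyyyyyx$
  rot[1] = xyyyyyx$y
  rot[2] = yyyyyx$yx
  rot[3] = yyyyx$yxy
  rot[4] = yyyx$yxyy
  rot[5] = yyx$yxyyy
  rot[6] = yx$yxyyyy
  rot[7] = x$yxyyyyy
  rot[8] = $yxyyyyyx
Sorted (with $ < everything):
  sorted[0] = $yxyyyyyx
  sorted[1] = x$yxyyyyy
  sorted[2] = xyyyyyx$y
  sorted[3] = yx$yxyyyy
  sorted[4] = yxyyyyyx$
  sorted[5] = yyx$yxyyy
  sorted[6] = yyyx$yxyy
  sorted[7] = yyyyx$yxy
  sorted[8] = yyyyyx$yx
sorted[6] = yyyx$yxyy

Answer: yyyx$yxyy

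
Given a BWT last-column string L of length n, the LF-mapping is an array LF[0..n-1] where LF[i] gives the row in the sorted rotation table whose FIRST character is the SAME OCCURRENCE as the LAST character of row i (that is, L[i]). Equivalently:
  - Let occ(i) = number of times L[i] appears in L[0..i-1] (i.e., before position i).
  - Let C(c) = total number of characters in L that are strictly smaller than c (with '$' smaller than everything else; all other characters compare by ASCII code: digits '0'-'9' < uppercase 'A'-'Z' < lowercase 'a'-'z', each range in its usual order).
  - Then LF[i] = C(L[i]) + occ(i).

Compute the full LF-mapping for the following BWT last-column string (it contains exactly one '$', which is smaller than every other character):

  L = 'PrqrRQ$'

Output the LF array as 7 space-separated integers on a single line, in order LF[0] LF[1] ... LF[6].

Answer: 1 5 4 6 3 2 0

Derivation:
Char counts: '$':1, 'P':1, 'Q':1, 'R':1, 'q':1, 'r':2
C (first-col start): C('$')=0, C('P')=1, C('Q')=2, C('R')=3, C('q')=4, C('r')=5
L[0]='P': occ=0, LF[0]=C('P')+0=1+0=1
L[1]='r': occ=0, LF[1]=C('r')+0=5+0=5
L[2]='q': occ=0, LF[2]=C('q')+0=4+0=4
L[3]='r': occ=1, LF[3]=C('r')+1=5+1=6
L[4]='R': occ=0, LF[4]=C('R')+0=3+0=3
L[5]='Q': occ=0, LF[5]=C('Q')+0=2+0=2
L[6]='$': occ=0, LF[6]=C('$')+0=0+0=0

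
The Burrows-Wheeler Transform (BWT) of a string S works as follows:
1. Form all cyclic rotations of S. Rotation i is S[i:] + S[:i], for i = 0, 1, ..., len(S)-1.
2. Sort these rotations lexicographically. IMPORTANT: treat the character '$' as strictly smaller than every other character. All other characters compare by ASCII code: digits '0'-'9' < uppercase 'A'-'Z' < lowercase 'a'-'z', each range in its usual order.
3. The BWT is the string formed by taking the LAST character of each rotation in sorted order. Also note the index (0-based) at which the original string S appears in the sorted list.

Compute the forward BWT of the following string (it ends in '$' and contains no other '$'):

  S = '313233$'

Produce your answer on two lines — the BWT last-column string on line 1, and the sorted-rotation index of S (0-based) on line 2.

Answer: 3333$12
4

Derivation:
All 7 rotations (rotation i = S[i:]+S[:i]):
  rot[0] = 313233$
  rot[1] = 13233$3
  rot[2] = 3233$31
  rot[3] = 233$313
  rot[4] = 33$3132
  rot[5] = 3$31323
  rot[6] = $313233
Sorted (with $ < everything):
  sorted[0] = $313233  (last char: '3')
  sorted[1] = 13233$3  (last char: '3')
  sorted[2] = 233$313  (last char: '3')
  sorted[3] = 3$31323  (last char: '3')
  sorted[4] = 313233$  (last char: '$')
  sorted[5] = 3233$31  (last char: '1')
  sorted[6] = 33$3132  (last char: '2')
Last column: 3333$12
Original string S is at sorted index 4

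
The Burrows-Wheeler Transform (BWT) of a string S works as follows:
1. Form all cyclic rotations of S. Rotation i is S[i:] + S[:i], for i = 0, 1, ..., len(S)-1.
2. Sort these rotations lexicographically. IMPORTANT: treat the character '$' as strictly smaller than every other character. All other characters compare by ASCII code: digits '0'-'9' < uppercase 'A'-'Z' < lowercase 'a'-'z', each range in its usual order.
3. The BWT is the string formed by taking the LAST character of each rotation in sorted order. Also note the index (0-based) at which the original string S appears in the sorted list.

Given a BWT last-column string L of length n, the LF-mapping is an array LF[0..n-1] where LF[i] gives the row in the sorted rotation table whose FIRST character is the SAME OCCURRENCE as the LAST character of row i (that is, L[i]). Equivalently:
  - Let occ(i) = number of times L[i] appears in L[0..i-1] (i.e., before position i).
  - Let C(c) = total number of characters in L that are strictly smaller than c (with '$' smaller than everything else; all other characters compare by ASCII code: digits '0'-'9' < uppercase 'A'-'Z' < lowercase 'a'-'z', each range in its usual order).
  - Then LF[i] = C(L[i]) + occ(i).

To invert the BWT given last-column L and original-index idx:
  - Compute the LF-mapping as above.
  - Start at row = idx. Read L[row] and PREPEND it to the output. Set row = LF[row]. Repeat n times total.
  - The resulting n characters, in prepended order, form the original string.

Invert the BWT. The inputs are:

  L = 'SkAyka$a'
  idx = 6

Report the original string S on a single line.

Answer: kayakAS$

Derivation:
LF mapping: 2 5 1 7 6 3 0 4
Walk LF starting at row 6, prepending L[row]:
  step 1: row=6, L[6]='$', prepend. Next row=LF[6]=0
  step 2: row=0, L[0]='S', prepend. Next row=LF[0]=2
  step 3: row=2, L[2]='A', prepend. Next row=LF[2]=1
  step 4: row=1, L[1]='k', prepend. Next row=LF[1]=5
  step 5: row=5, L[5]='a', prepend. Next row=LF[5]=3
  step 6: row=3, L[3]='y', prepend. Next row=LF[3]=7
  step 7: row=7, L[7]='a', prepend. Next row=LF[7]=4
  step 8: row=4, L[4]='k', prepend. Next row=LF[4]=6
Reversed output: kayakAS$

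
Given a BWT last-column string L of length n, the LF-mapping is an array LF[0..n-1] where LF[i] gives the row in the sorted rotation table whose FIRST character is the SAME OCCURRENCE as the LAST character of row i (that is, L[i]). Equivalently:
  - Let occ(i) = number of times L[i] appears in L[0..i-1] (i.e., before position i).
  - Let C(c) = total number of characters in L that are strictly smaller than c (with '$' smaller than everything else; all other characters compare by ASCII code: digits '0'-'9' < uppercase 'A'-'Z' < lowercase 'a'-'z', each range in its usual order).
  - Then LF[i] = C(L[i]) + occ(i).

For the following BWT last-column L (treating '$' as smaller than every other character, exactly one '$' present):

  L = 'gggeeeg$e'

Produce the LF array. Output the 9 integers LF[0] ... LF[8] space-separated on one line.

Char counts: '$':1, 'e':4, 'g':4
C (first-col start): C('$')=0, C('e')=1, C('g')=5
L[0]='g': occ=0, LF[0]=C('g')+0=5+0=5
L[1]='g': occ=1, LF[1]=C('g')+1=5+1=6
L[2]='g': occ=2, LF[2]=C('g')+2=5+2=7
L[3]='e': occ=0, LF[3]=C('e')+0=1+0=1
L[4]='e': occ=1, LF[4]=C('e')+1=1+1=2
L[5]='e': occ=2, LF[5]=C('e')+2=1+2=3
L[6]='g': occ=3, LF[6]=C('g')+3=5+3=8
L[7]='$': occ=0, LF[7]=C('$')+0=0+0=0
L[8]='e': occ=3, LF[8]=C('e')+3=1+3=4

Answer: 5 6 7 1 2 3 8 0 4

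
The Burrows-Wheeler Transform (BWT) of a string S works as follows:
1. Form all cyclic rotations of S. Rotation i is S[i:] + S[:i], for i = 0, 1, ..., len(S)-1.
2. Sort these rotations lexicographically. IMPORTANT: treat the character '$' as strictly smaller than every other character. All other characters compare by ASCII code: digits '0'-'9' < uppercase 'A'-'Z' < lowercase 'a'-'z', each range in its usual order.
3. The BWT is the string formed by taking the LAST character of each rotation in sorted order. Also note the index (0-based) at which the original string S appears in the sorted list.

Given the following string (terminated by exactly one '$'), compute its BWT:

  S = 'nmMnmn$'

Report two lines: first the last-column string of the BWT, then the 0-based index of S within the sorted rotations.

Answer: nmnnm$M
5

Derivation:
All 7 rotations (rotation i = S[i:]+S[:i]):
  rot[0] = nmMnmn$
  rot[1] = mMnmn$n
  rot[2] = Mnmn$nm
  rot[3] = nmn$nmM
  rot[4] = mn$nmMn
  rot[5] = n$nmMnm
  rot[6] = $nmMnmn
Sorted (with $ < everything):
  sorted[0] = $nmMnmn  (last char: 'n')
  sorted[1] = Mnmn$nm  (last char: 'm')
  sorted[2] = mMnmn$n  (last char: 'n')
  sorted[3] = mn$nmMn  (last char: 'n')
  sorted[4] = n$nmMnm  (last char: 'm')
  sorted[5] = nmMnmn$  (last char: '$')
  sorted[6] = nmn$nmM  (last char: 'M')
Last column: nmnnm$M
Original string S is at sorted index 5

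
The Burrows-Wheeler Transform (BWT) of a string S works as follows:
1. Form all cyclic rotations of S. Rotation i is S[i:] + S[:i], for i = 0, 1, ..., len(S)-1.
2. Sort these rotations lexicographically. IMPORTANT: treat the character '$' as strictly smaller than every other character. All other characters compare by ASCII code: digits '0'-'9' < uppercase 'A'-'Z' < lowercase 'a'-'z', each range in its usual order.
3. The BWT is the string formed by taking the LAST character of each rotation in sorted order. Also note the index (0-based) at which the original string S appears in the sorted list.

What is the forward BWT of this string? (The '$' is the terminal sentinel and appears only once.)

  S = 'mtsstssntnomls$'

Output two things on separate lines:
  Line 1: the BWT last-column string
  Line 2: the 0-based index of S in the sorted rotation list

Answer: smo$tsnlsttsnsm
3

Derivation:
All 15 rotations (rotation i = S[i:]+S[:i]):
  rot[0] = mtsstssntnomls$
  rot[1] = tsstssntnomls$m
  rot[2] = sstssntnomls$mt
  rot[3] = stssntnomls$mts
  rot[4] = tssntnomls$mtss
  rot[5] = ssntnomls$mtsst
  rot[6] = sntnomls$mtssts
  rot[7] = ntnomls$mtsstss
  rot[8] = tnomls$mtsstssn
  rot[9] = nomls$mtsstssnt
  rot[10] = omls$mtsstssntn
  rot[11] = mls$mtsstssntno
  rot[12] = ls$mtsstssntnom
  rot[13] = s$mtsstssntnoml
  rot[14] = $mtsstssntnomls
Sorted (with $ < everything):
  sorted[0] = $mtsstssntnomls  (last char: 's')
  sorted[1] = ls$mtsstssntnom  (last char: 'm')
  sorted[2] = mls$mtsstssntno  (last char: 'o')
  sorted[3] = mtsstssntnomls$  (last char: '$')
  sorted[4] = nomls$mtsstssnt  (last char: 't')
  sorted[5] = ntnomls$mtsstss  (last char: 's')
  sorted[6] = omls$mtsstssntn  (last char: 'n')
  sorted[7] = s$mtsstssntnoml  (last char: 'l')
  sorted[8] = sntnomls$mtssts  (last char: 's')
  sorted[9] = ssntnomls$mtsst  (last char: 't')
  sorted[10] = sstssntnomls$mt  (last char: 't')
  sorted[11] = stssntnomls$mts  (last char: 's')
  sorted[12] = tnomls$mtsstssn  (last char: 'n')
  sorted[13] = tssntnomls$mtss  (last char: 's')
  sorted[14] = tsstssntnomls$m  (last char: 'm')
Last column: smo$tsnlsttsnsm
Original string S is at sorted index 3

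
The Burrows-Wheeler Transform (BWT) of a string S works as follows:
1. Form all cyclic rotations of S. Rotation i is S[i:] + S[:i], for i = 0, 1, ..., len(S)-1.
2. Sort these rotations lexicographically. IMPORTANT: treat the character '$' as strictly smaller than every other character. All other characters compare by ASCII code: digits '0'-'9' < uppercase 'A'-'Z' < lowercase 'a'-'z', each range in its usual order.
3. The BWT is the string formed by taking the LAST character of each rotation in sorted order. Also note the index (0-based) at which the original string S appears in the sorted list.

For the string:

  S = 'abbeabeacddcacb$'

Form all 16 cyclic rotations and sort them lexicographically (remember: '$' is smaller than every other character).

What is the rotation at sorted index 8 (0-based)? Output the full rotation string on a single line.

All 16 rotations (rotation i = S[i:]+S[:i]):
  rot[0] = abbeabeacddcacb$
  rot[1] = bbeabeacddcacb$a
  rot[2] = beabeacddcacb$ab
  rot[3] = eabeacddcacb$abb
  rot[4] = abeacddcacb$abbe
  rot[5] = beacddcacb$abbea
  rot[6] = eacddcacb$abbeab
  rot[7] = acddcacb$abbeabe
  rot[8] = cddcacb$abbeabea
  rot[9] = ddcacb$abbeabeac
  rot[10] = dcacb$abbeabeacd
  rot[11] = cacb$abbeabeacdd
  rot[12] = acb$abbeabeacddc
  rot[13] = cb$abbeabeacddca
  rot[14] = b$abbeabeacddcac
  rot[15] = $abbeabeacddcacb
Sorted (with $ < everything):
  sorted[0] = $abbeabeacddcacb
  sorted[1] = abbeabeacddcacb$
  sorted[2] = abeacddcacb$abbe
  sorted[3] = acb$abbeabeacddc
  sorted[4] = acddcacb$abbeabe
  sorted[5] = b$abbeabeacddcac
  sorted[6] = bbeabeacddcacb$a
  sorted[7] = beabeacddcacb$ab
  sorted[8] = beacddcacb$abbea
  sorted[9] = cacb$abbeabeacdd
  sorted[10] = cb$abbeabeacddca
  sorted[11] = cddcacb$abbeabea
  sorted[12] = dcacb$abbeabeacd
  sorted[13] = ddcacb$abbeabeac
  sorted[14] = eabeacddcacb$abb
  sorted[15] = eacddcacb$abbeab
sorted[8] = beacddcacb$abbea

Answer: beacddcacb$abbea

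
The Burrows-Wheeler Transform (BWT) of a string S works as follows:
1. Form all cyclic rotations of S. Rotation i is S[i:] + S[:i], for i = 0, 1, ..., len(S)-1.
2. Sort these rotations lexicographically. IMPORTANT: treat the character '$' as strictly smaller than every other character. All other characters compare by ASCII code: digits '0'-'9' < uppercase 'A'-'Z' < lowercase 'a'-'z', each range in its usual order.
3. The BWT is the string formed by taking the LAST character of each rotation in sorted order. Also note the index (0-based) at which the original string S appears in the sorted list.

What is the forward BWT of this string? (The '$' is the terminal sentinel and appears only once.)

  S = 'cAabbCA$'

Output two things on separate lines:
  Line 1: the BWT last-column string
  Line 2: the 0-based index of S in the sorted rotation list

All 8 rotations (rotation i = S[i:]+S[:i]):
  rot[0] = cAabbCA$
  rot[1] = AabbCA$c
  rot[2] = abbCA$cA
  rot[3] = bbCA$cAa
  rot[4] = bCA$cAab
  rot[5] = CA$cAabb
  rot[6] = A$cAabbC
  rot[7] = $cAabbCA
Sorted (with $ < everything):
  sorted[0] = $cAabbCA  (last char: 'A')
  sorted[1] = A$cAabbC  (last char: 'C')
  sorted[2] = AabbCA$c  (last char: 'c')
  sorted[3] = CA$cAabb  (last char: 'b')
  sorted[4] = abbCA$cA  (last char: 'A')
  sorted[5] = bCA$cAab  (last char: 'b')
  sorted[6] = bbCA$cAa  (last char: 'a')
  sorted[7] = cAabbCA$  (last char: '$')
Last column: ACcbAba$
Original string S is at sorted index 7

Answer: ACcbAba$
7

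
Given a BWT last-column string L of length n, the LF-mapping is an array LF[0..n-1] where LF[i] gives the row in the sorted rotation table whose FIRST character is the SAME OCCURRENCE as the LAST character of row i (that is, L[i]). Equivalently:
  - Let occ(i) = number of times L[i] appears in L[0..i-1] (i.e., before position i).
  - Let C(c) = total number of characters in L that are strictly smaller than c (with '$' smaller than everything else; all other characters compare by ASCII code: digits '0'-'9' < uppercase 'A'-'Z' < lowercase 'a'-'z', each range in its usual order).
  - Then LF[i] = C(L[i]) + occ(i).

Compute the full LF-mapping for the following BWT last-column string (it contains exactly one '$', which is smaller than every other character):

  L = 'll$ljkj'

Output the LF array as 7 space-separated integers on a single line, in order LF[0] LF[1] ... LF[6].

Char counts: '$':1, 'j':2, 'k':1, 'l':3
C (first-col start): C('$')=0, C('j')=1, C('k')=3, C('l')=4
L[0]='l': occ=0, LF[0]=C('l')+0=4+0=4
L[1]='l': occ=1, LF[1]=C('l')+1=4+1=5
L[2]='$': occ=0, LF[2]=C('$')+0=0+0=0
L[3]='l': occ=2, LF[3]=C('l')+2=4+2=6
L[4]='j': occ=0, LF[4]=C('j')+0=1+0=1
L[5]='k': occ=0, LF[5]=C('k')+0=3+0=3
L[6]='j': occ=1, LF[6]=C('j')+1=1+1=2

Answer: 4 5 0 6 1 3 2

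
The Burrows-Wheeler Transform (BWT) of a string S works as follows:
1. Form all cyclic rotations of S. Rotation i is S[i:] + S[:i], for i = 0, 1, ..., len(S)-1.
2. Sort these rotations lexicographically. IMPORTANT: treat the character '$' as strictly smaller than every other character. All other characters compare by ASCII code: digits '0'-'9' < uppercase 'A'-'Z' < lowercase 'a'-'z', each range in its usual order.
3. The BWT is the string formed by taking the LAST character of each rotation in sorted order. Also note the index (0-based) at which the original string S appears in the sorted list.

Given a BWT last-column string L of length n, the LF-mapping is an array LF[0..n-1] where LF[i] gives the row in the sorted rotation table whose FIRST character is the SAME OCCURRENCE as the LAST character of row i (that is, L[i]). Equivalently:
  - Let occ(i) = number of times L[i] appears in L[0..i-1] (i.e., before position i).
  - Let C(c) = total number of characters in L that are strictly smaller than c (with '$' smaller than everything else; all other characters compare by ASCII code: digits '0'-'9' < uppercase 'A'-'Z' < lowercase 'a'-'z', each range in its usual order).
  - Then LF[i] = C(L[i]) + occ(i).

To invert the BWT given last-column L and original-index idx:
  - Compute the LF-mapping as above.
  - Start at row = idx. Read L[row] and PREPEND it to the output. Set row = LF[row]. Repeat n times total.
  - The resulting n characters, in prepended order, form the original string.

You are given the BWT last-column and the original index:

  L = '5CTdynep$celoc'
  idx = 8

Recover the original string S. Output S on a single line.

Answer: encyclopedTC5$

Derivation:
LF mapping: 1 2 3 6 13 10 7 12 0 4 8 9 11 5
Walk LF starting at row 8, prepending L[row]:
  step 1: row=8, L[8]='$', prepend. Next row=LF[8]=0
  step 2: row=0, L[0]='5', prepend. Next row=LF[0]=1
  step 3: row=1, L[1]='C', prepend. Next row=LF[1]=2
  step 4: row=2, L[2]='T', prepend. Next row=LF[2]=3
  step 5: row=3, L[3]='d', prepend. Next row=LF[3]=6
  step 6: row=6, L[6]='e', prepend. Next row=LF[6]=7
  step 7: row=7, L[7]='p', prepend. Next row=LF[7]=12
  step 8: row=12, L[12]='o', prepend. Next row=LF[12]=11
  step 9: row=11, L[11]='l', prepend. Next row=LF[11]=9
  step 10: row=9, L[9]='c', prepend. Next row=LF[9]=4
  step 11: row=4, L[4]='y', prepend. Next row=LF[4]=13
  step 12: row=13, L[13]='c', prepend. Next row=LF[13]=5
  step 13: row=5, L[5]='n', prepend. Next row=LF[5]=10
  step 14: row=10, L[10]='e', prepend. Next row=LF[10]=8
Reversed output: encyclopedTC5$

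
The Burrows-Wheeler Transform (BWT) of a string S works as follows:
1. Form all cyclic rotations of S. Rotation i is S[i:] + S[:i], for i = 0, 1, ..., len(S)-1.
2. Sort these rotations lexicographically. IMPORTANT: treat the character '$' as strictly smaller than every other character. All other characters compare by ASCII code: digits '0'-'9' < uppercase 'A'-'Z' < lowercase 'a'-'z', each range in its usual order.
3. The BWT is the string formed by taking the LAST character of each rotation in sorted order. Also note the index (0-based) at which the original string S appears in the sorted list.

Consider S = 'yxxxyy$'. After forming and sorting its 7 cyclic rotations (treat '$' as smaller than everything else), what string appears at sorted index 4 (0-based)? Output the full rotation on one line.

All 7 rotations (rotation i = S[i:]+S[:i]):
  rot[0] = yxxxyy$
  rot[1] = xxxyy$y
  rot[2] = xxyy$yx
  rot[3] = xyy$yxx
  rot[4] = yy$yxxx
  rot[5] = y$yxxxy
  rot[6] = $yxxxyy
Sorted (with $ < everything):
  sorted[0] = $yxxxyy
  sorted[1] = xxxyy$y
  sorted[2] = xxyy$yx
  sorted[3] = xyy$yxx
  sorted[4] = y$yxxxy
  sorted[5] = yxxxyy$
  sorted[6] = yy$yxxx
sorted[4] = y$yxxxy

Answer: y$yxxxy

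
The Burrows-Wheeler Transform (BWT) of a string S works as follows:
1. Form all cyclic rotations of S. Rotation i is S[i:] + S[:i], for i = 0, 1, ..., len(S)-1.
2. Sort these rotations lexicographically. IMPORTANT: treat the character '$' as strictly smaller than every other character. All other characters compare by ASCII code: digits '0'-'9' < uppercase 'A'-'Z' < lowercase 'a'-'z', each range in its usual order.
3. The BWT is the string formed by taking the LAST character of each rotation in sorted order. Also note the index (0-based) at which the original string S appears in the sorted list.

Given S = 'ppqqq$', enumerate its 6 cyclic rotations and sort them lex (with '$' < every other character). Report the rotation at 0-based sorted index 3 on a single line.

All 6 rotations (rotation i = S[i:]+S[:i]):
  rot[0] = ppqqq$
  rot[1] = pqqq$p
  rot[2] = qqq$pp
  rot[3] = qq$ppq
  rot[4] = q$ppqq
  rot[5] = $ppqqq
Sorted (with $ < everything):
  sorted[0] = $ppqqq
  sorted[1] = ppqqq$
  sorted[2] = pqqq$p
  sorted[3] = q$ppqq
  sorted[4] = qq$ppq
  sorted[5] = qqq$pp
sorted[3] = q$ppqq

Answer: q$ppqq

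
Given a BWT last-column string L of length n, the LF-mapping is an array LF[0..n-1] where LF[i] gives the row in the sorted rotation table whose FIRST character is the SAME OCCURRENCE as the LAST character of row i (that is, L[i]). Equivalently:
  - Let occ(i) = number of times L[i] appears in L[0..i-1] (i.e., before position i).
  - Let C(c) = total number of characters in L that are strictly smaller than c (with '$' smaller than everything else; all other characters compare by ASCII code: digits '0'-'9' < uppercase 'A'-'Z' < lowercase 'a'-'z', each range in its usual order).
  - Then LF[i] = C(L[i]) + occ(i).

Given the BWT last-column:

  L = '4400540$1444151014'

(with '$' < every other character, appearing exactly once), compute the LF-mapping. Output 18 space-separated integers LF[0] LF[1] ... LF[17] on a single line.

Answer: 9 10 1 2 16 11 3 0 5 12 13 14 6 17 7 4 8 15

Derivation:
Char counts: '$':1, '0':4, '1':4, '4':7, '5':2
C (first-col start): C('$')=0, C('0')=1, C('1')=5, C('4')=9, C('5')=16
L[0]='4': occ=0, LF[0]=C('4')+0=9+0=9
L[1]='4': occ=1, LF[1]=C('4')+1=9+1=10
L[2]='0': occ=0, LF[2]=C('0')+0=1+0=1
L[3]='0': occ=1, LF[3]=C('0')+1=1+1=2
L[4]='5': occ=0, LF[4]=C('5')+0=16+0=16
L[5]='4': occ=2, LF[5]=C('4')+2=9+2=11
L[6]='0': occ=2, LF[6]=C('0')+2=1+2=3
L[7]='$': occ=0, LF[7]=C('$')+0=0+0=0
L[8]='1': occ=0, LF[8]=C('1')+0=5+0=5
L[9]='4': occ=3, LF[9]=C('4')+3=9+3=12
L[10]='4': occ=4, LF[10]=C('4')+4=9+4=13
L[11]='4': occ=5, LF[11]=C('4')+5=9+5=14
L[12]='1': occ=1, LF[12]=C('1')+1=5+1=6
L[13]='5': occ=1, LF[13]=C('5')+1=16+1=17
L[14]='1': occ=2, LF[14]=C('1')+2=5+2=7
L[15]='0': occ=3, LF[15]=C('0')+3=1+3=4
L[16]='1': occ=3, LF[16]=C('1')+3=5+3=8
L[17]='4': occ=6, LF[17]=C('4')+6=9+6=15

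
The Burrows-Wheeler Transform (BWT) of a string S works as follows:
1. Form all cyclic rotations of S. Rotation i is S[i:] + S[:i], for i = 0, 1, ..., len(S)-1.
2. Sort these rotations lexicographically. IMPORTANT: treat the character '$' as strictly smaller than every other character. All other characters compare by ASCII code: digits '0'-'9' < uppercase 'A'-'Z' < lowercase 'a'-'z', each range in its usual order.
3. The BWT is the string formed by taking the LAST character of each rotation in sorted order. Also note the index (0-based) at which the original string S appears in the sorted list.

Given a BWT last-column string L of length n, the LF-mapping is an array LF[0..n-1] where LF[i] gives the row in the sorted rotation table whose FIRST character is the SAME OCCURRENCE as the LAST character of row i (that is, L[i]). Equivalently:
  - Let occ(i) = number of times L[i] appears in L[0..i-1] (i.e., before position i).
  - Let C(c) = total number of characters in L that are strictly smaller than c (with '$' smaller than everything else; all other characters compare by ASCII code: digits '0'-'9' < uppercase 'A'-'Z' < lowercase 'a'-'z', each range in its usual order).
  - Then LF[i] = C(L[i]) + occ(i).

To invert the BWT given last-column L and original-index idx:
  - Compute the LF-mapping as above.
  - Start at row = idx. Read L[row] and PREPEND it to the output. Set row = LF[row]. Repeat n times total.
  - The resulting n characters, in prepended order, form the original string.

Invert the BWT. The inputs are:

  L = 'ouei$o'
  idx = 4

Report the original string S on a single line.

LF mapping: 3 5 1 2 0 4
Walk LF starting at row 4, prepending L[row]:
  step 1: row=4, L[4]='$', prepend. Next row=LF[4]=0
  step 2: row=0, L[0]='o', prepend. Next row=LF[0]=3
  step 3: row=3, L[3]='i', prepend. Next row=LF[3]=2
  step 4: row=2, L[2]='e', prepend. Next row=LF[2]=1
  step 5: row=1, L[1]='u', prepend. Next row=LF[1]=5
  step 6: row=5, L[5]='o', prepend. Next row=LF[5]=4
Reversed output: oueio$

Answer: oueio$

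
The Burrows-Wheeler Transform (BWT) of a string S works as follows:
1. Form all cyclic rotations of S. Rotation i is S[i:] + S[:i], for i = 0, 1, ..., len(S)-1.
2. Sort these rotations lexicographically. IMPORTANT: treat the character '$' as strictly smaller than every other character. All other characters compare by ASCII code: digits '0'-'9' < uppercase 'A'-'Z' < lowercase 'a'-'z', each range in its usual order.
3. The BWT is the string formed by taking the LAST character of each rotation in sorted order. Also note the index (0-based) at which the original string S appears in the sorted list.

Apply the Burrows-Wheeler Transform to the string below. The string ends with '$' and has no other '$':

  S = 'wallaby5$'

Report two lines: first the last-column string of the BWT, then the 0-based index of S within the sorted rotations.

All 9 rotations (rotation i = S[i:]+S[:i]):
  rot[0] = wallaby5$
  rot[1] = allaby5$w
  rot[2] = llaby5$wa
  rot[3] = laby5$wal
  rot[4] = aby5$wall
  rot[5] = by5$walla
  rot[6] = y5$wallab
  rot[7] = 5$wallaby
  rot[8] = $wallaby5
Sorted (with $ < everything):
  sorted[0] = $wallaby5  (last char: '5')
  sorted[1] = 5$wallaby  (last char: 'y')
  sorted[2] = aby5$wall  (last char: 'l')
  sorted[3] = allaby5$w  (last char: 'w')
  sorted[4] = by5$walla  (last char: 'a')
  sorted[5] = laby5$wal  (last char: 'l')
  sorted[6] = llaby5$wa  (last char: 'a')
  sorted[7] = wallaby5$  (last char: '$')
  sorted[8] = y5$wallab  (last char: 'b')
Last column: 5ylwala$b
Original string S is at sorted index 7

Answer: 5ylwala$b
7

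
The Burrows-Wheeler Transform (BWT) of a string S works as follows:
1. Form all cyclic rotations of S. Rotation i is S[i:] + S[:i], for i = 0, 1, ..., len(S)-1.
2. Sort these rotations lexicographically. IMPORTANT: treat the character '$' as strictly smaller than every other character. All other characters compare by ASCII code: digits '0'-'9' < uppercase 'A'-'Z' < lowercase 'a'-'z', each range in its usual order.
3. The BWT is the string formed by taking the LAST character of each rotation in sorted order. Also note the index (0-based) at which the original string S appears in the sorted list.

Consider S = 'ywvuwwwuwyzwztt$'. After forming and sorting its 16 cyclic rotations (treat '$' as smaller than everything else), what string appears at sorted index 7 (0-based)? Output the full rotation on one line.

Answer: wvuwwwuwyzwztt$y

Derivation:
All 16 rotations (rotation i = S[i:]+S[:i]):
  rot[0] = ywvuwwwuwyzwztt$
  rot[1] = wvuwwwuwyzwztt$y
  rot[2] = vuwwwuwyzwztt$yw
  rot[3] = uwwwuwyzwztt$ywv
  rot[4] = wwwuwyzwztt$ywvu
  rot[5] = wwuwyzwztt$ywvuw
  rot[6] = wuwyzwztt$ywvuww
  rot[7] = uwyzwztt$ywvuwww
  rot[8] = wyzwztt$ywvuwwwu
  rot[9] = yzwztt$ywvuwwwuw
  rot[10] = zwztt$ywvuwwwuwy
  rot[11] = wztt$ywvuwwwuwyz
  rot[12] = ztt$ywvuwwwuwyzw
  rot[13] = tt$ywvuwwwuwyzwz
  rot[14] = t$ywvuwwwuwyzwzt
  rot[15] = $ywvuwwwuwyzwztt
Sorted (with $ < everything):
  sorted[0] = $ywvuwwwuwyzwztt
  sorted[1] = t$ywvuwwwuwyzwzt
  sorted[2] = tt$ywvuwwwuwyzwz
  sorted[3] = uwwwuwyzwztt$ywv
  sorted[4] = uwyzwztt$ywvuwww
  sorted[5] = vuwwwuwyzwztt$yw
  sorted[6] = wuwyzwztt$ywvuww
  sorted[7] = wvuwwwuwyzwztt$y
  sorted[8] = wwuwyzwztt$ywvuw
  sorted[9] = wwwuwyzwztt$ywvu
  sorted[10] = wyzwztt$ywvuwwwu
  sorted[11] = wztt$ywvuwwwuwyz
  sorted[12] = ywvuwwwuwyzwztt$
  sorted[13] = yzwztt$ywvuwwwuw
  sorted[14] = ztt$ywvuwwwuwyzw
  sorted[15] = zwztt$ywvuwwwuwy
sorted[7] = wvuwwwuwyzwztt$y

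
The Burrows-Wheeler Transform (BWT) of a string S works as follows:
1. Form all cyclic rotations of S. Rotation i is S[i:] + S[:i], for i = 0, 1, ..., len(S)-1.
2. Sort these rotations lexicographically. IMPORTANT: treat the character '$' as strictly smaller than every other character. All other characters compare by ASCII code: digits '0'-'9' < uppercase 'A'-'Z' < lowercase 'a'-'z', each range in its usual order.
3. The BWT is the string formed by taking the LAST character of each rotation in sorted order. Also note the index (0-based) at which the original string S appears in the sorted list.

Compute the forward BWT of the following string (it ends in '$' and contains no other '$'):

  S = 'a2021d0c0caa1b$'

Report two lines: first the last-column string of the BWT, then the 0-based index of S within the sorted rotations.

Answer: b2dca2a0a$c1001
9

Derivation:
All 15 rotations (rotation i = S[i:]+S[:i]):
  rot[0] = a2021d0c0caa1b$
  rot[1] = 2021d0c0caa1b$a
  rot[2] = 021d0c0caa1b$a2
  rot[3] = 21d0c0caa1b$a20
  rot[4] = 1d0c0caa1b$a202
  rot[5] = d0c0caa1b$a2021
  rot[6] = 0c0caa1b$a2021d
  rot[7] = c0caa1b$a2021d0
  rot[8] = 0caa1b$a2021d0c
  rot[9] = caa1b$a2021d0c0
  rot[10] = aa1b$a2021d0c0c
  rot[11] = a1b$a2021d0c0ca
  rot[12] = 1b$a2021d0c0caa
  rot[13] = b$a2021d0c0caa1
  rot[14] = $a2021d0c0caa1b
Sorted (with $ < everything):
  sorted[0] = $a2021d0c0caa1b  (last char: 'b')
  sorted[1] = 021d0c0caa1b$a2  (last char: '2')
  sorted[2] = 0c0caa1b$a2021d  (last char: 'd')
  sorted[3] = 0caa1b$a2021d0c  (last char: 'c')
  sorted[4] = 1b$a2021d0c0caa  (last char: 'a')
  sorted[5] = 1d0c0caa1b$a202  (last char: '2')
  sorted[6] = 2021d0c0caa1b$a  (last char: 'a')
  sorted[7] = 21d0c0caa1b$a20  (last char: '0')
  sorted[8] = a1b$a2021d0c0ca  (last char: 'a')
  sorted[9] = a2021d0c0caa1b$  (last char: '$')
  sorted[10] = aa1b$a2021d0c0c  (last char: 'c')
  sorted[11] = b$a2021d0c0caa1  (last char: '1')
  sorted[12] = c0caa1b$a2021d0  (last char: '0')
  sorted[13] = caa1b$a2021d0c0  (last char: '0')
  sorted[14] = d0c0caa1b$a2021  (last char: '1')
Last column: b2dca2a0a$c1001
Original string S is at sorted index 9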